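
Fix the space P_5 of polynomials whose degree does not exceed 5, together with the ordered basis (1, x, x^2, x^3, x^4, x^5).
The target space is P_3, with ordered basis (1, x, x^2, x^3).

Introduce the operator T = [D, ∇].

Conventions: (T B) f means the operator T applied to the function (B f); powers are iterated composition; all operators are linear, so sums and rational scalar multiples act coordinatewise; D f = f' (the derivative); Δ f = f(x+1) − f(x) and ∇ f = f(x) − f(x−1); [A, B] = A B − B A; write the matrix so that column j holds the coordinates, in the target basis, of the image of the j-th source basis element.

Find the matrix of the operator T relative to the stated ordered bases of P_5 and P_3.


image of 1: 0
image of x: 0
image of x^2: 0
image of x^3: 0
image of x^4: 0
image of x^5: 0
each image's coordinates form column j of the matrix

the matrix is [[0, 0, 0, 0, 0, 0]; [0, 0, 0, 0, 0, 0]; [0, 0, 0, 0, 0, 0]; [0, 0, 0, 0, 0, 0]] (rows listed top to bottom)


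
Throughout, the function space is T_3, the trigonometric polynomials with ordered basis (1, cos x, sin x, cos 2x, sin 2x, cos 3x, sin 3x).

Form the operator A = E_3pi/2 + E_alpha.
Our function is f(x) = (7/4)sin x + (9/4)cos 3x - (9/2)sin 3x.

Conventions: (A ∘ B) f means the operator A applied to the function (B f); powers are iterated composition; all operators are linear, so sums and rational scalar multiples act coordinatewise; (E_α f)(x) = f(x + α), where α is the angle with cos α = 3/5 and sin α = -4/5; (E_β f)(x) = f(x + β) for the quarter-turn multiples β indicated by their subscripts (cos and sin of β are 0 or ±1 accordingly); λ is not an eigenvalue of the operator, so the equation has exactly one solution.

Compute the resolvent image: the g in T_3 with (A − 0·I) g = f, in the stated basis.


the result is g(x) = (7/8)cos x + (7/24)sin x + (5/8)cos 3x + (35/8)sin 3x

write g with unknown coordinates in the stated basis and equate coefficients in (A − 0·I) g = f
solving from the highest basis element down gives g = (7/8)cos x + (7/24)sin x + (5/8)cos 3x + (35/8)sin 3x
check: A g = (7/4)sin x + (9/4)cos 3x - (9/2)sin 3x
so A g − 0·g = (7/4)sin x + (9/4)cos 3x - (9/2)sin 3x = f ✓


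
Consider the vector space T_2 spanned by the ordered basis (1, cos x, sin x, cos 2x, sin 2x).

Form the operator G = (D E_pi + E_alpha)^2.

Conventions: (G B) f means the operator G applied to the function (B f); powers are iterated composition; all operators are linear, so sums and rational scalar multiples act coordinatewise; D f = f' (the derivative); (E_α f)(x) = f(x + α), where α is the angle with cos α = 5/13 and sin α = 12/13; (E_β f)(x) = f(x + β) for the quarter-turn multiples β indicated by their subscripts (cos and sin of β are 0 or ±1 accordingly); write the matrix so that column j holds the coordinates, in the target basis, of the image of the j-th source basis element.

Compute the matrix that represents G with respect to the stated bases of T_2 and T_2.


the matrix is [[1, 0, 0, 0, 0]; [0, 24/169, -10/169, 0, 0]; [0, 10/169, 24/169, 0, 0]; [0, 0, 0, -195603/28561, -109004/28561]; [0, 0, 0, 109004/28561, -195603/28561]] (rows listed top to bottom)

image of 1: 1
image of cos x: (24/169)cos x + (10/169)sin x
image of sin x: -(10/169)cos x + (24/169)sin x
image of cos 2x: -(195603/28561)cos 2x + (109004/28561)sin 2x
image of sin 2x: -(109004/28561)cos 2x - (195603/28561)sin 2x
each image's coordinates form column j of the matrix


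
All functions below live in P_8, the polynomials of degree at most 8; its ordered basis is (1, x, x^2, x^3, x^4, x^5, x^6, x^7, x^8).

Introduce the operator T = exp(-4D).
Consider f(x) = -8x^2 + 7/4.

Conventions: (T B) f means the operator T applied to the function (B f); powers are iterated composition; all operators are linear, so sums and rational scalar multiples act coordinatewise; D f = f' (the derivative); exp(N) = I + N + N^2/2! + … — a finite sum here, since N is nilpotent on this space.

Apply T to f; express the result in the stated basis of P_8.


the result is g(x) = -8x^2 + 64x - 505/4

order-1 term: 64x
order-2 term: -128
the series for exp(-4D) f terminates at order 2
exp(-4D) f = -8x^2 + 64x - 505/4


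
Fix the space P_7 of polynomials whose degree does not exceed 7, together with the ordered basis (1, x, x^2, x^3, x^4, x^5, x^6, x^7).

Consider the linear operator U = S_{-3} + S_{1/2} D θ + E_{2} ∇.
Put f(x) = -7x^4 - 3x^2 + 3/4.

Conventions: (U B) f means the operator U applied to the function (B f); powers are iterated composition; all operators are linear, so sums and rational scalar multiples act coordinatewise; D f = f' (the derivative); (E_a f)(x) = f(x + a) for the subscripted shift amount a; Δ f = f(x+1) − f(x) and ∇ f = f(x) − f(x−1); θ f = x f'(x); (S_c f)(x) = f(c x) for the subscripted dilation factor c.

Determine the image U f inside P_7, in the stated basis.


S_{-3} f = -567x^4 - 27x^2 + 3/4
θ f = -28x^4 - 6x^2
D θ f = -112x^3 - 12x
S_{1/2} D θ f = -14x^3 - 6x
∇ f = -28x^3 + 42x^2 - 34x + 10
E_{2} ∇ f = -28x^3 - 126x^2 - 202x - 114
(S_{-3} + S_{1/2} D θ + E_{2} ∇) f = -567x^4 - 42x^3 - 153x^2 - 208x - 453/4

the result is g(x) = -567x^4 - 42x^3 - 153x^2 - 208x - 453/4


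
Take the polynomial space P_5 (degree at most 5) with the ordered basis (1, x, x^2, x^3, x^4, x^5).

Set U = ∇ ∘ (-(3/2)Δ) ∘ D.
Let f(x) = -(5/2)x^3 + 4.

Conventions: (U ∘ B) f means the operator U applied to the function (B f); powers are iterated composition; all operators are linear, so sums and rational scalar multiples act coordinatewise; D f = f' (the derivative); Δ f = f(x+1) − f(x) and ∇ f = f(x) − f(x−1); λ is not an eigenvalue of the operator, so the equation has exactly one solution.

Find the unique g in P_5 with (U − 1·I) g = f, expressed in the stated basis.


write g with unknown coordinates in the stated basis and equate coefficients in (U − 1·I) g = f
solving from the highest basis element down gives g = (5/2)x^3 - 53/2
check: U g = -45/2
so U g − 1·g = -(5/2)x^3 + 4 = f ✓

the result is g(x) = (5/2)x^3 - 53/2


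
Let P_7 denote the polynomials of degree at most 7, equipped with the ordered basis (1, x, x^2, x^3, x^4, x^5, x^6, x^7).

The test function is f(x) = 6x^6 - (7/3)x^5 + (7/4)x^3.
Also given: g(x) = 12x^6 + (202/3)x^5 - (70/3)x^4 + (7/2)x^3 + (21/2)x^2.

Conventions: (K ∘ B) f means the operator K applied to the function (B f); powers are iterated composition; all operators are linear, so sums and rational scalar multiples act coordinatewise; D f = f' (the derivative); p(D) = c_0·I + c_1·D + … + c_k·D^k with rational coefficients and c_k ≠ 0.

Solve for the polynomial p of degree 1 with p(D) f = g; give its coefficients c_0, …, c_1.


D^0 f = 6x^6 - (7/3)x^5 + (7/4)x^3
D^1 f = 36x^5 - (35/3)x^4 + (21/4)x^2
matching coefficients of g against c_0 f + c_1 Df + … from the top degree down determines the c_i
solution: c_0 = 2, c_1 = 2

p(D) = 2·I + 2·D, i.e. c_0 = 2, c_1 = 2


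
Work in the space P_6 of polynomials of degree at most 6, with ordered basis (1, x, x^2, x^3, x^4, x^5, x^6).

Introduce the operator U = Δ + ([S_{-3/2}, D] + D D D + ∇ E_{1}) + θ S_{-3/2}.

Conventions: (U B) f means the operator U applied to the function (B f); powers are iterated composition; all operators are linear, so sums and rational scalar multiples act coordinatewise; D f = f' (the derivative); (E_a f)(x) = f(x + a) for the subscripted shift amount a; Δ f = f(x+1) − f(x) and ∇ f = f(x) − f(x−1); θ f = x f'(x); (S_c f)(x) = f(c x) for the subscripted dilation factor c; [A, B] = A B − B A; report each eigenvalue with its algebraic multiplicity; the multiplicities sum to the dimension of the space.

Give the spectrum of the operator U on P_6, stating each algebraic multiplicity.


λ = -1215/32 (multiplicity 1), λ = -81/8 (multiplicity 1), λ = -3/2 (multiplicity 1), λ = 0 (multiplicity 1), λ = 9/2 (multiplicity 1), λ = 81/4 (multiplicity 1), λ = 2187/32 (multiplicity 1)

image of 1: 0
image of x: -(3/2)x + 9/2
image of x^2: (9/2)x^2 - (7/2)x + 2
image of x^3: -(81/8)x^3 + (183/8)x^2 + 6x + 8
image of x^4: (81/4)x^4 - (103/4)x^3 + 12x^2 + 32x + 2
image of x^5: -(1215/32)x^5 + (2345/32)x^4 + 20x^3 + 80x^2 + 10x + 2
image of x^6: (2187/32)x^6 - (3261/32)x^5 + 30x^4 + 160x^3 + 30x^2 + 12x + 2
the matrix is upper triangular; its diagonal is (0, -3/2, 9/2, -81/8, 81/4, -1215/32, 2187/32)
for a triangular matrix the eigenvalues are the diagonal entries, with algebraic multiplicity their repetition count


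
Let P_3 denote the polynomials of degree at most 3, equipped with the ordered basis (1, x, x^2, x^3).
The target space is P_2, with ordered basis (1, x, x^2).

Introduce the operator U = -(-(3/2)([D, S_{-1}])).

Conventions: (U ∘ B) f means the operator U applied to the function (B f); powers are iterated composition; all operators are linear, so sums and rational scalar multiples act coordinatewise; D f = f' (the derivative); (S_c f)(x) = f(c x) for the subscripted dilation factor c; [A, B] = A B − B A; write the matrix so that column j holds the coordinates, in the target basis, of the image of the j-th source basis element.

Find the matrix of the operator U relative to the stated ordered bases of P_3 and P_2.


the matrix is [[0, -3, 0, 0]; [0, 0, 6, 0]; [0, 0, 0, -9]] (rows listed top to bottom)

image of 1: 0
image of x: -3
image of x^2: 6x
image of x^3: -9x^2
each image's coordinates form column j of the matrix


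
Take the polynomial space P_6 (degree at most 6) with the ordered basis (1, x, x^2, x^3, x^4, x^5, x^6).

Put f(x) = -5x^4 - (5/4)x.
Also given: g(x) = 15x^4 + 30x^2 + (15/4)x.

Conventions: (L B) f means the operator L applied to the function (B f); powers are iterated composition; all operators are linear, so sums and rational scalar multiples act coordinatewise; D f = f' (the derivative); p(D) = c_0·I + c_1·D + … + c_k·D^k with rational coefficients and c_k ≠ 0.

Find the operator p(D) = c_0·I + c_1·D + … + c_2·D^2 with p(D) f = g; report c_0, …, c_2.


D^0 f = -5x^4 - (5/4)x
D^1 f = -20x^3 - 5/4
D^2 f = -60x^2
matching coefficients of g against c_0 f + c_1 Df + … from the top degree down determines the c_i
solution: c_0 = -3, c_1 = 0, c_2 = -1/2

p(D) = -3·I − (1/2)·D^2, i.e. c_0 = -3, c_1 = 0, c_2 = -1/2


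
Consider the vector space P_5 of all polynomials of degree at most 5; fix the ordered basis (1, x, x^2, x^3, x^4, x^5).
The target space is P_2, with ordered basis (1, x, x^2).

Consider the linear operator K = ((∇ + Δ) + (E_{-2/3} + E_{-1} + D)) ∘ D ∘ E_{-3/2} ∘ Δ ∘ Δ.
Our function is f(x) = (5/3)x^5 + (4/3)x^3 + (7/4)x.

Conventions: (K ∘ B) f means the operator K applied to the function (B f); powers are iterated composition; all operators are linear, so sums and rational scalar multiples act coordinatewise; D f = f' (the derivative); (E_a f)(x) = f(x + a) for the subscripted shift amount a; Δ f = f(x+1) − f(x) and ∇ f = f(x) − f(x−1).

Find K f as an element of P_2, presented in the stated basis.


the image equals g(x) = 200x^2 + (200/3)x + 994/9

Δ f = (25/3)x^4 + (50/3)x^3 + (62/3)x^2 + (37/3)x + 19/4
Δ Δ f = (100/3)x^3 + 100x^2 + (374/3)x + 58
E_{-3/2} Δ Δ f = (100/3)x^3 - 50x^2 + (149/3)x - 33/2
D (E_{-3/2} ∘ Δ ∘ Δ) f = 100x^2 - 100x + 149/3
∇ D (E_{-3/2} ∘ Δ ∘ Δ) f = 200x - 200
Δ D (E_{-3/2} ∘ Δ ∘ Δ) f = 200x
(∇ + Δ) D (E_{-3/2} ∘ Δ ∘ Δ) f = 400x - 200
E_{-2/3} D (E_{-3/2} ∘ Δ ∘ Δ) f = 100x^2 - (700/3)x + 1447/9
E_{-1} D (E_{-3/2} ∘ Δ ∘ Δ) f = 100x^2 - 300x + 749/3
D D (E_{-3/2} ∘ Δ ∘ Δ) f = 200x - 100
(E_{-2/3} + E_{-1} + D) D (E_{-3/2} ∘ Δ ∘ Δ) f = 200x^2 - (1000/3)x + 2794/9
((∇ + Δ) + (E_{-2/3} + E_{-1} + D)) D (E_{-3/2} ∘ Δ ∘ Δ) f = 200x^2 + (200/3)x + 994/9


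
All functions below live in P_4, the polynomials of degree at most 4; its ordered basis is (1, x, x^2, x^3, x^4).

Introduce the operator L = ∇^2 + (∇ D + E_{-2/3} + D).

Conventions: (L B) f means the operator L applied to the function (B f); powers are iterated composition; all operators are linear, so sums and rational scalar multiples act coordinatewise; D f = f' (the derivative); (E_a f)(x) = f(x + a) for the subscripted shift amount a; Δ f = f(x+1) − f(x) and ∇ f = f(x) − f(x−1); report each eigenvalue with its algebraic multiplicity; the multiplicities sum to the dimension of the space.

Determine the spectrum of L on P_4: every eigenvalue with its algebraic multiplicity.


image of 1: 1
image of x: x + 1/3
image of x^2: x^2 + (2/3)x + 40/9
image of x^3: x^3 + x^2 + (40/3)x - 251/27
image of x^4: x^4 + (4/3)x^3 + (80/3)x^2 - (1004/27)x + 1474/81
the matrix is upper triangular; its diagonal is (1, 1, 1, 1, 1)
for a triangular matrix the eigenvalues are the diagonal entries, with algebraic multiplicity their repetition count

λ = 1 (multiplicity 5)


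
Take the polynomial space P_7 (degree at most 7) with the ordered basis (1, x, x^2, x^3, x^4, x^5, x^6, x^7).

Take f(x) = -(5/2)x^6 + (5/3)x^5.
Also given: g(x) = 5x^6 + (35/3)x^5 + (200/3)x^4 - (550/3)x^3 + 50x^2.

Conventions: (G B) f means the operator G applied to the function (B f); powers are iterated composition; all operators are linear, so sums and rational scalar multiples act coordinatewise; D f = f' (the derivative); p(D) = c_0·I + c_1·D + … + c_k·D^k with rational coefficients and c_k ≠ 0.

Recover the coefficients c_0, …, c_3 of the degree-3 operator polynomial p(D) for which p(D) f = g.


D^0 f = -(5/2)x^6 + (5/3)x^5
D^1 f = -15x^5 + (25/3)x^4
D^2 f = -75x^4 + (100/3)x^3
D^3 f = -300x^3 + 100x^2
matching coefficients of g against c_0 f + c_1 Df + … from the top degree down determines the c_i
solution: c_0 = -2, c_1 = -1, c_2 = -1, c_3 = 1/2

p(D) = -2·I − D − D^2 + (1/2)·D^3, i.e. c_0 = -2, c_1 = -1, c_2 = -1, c_3 = 1/2


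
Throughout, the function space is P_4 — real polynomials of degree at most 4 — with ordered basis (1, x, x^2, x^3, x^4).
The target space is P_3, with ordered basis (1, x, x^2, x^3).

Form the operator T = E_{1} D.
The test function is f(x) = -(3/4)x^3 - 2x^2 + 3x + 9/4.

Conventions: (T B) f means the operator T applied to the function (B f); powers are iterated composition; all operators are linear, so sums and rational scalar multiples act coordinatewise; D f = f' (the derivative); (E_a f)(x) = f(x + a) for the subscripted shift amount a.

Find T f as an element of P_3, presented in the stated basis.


D f = -(9/4)x^2 - 4x + 3
E_{1} D f = -(9/4)x^2 - (17/2)x - 13/4

the image equals g(x) = -(9/4)x^2 - (17/2)x - 13/4


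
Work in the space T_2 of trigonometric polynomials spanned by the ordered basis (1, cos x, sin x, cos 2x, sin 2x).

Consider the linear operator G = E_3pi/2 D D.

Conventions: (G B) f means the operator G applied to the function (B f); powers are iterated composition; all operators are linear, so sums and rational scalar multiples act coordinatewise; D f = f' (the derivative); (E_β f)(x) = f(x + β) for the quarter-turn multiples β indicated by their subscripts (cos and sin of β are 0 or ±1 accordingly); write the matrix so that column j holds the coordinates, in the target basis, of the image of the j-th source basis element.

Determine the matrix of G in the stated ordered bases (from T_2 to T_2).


the matrix is [[0, 0, 0, 0, 0]; [0, 0, 1, 0, 0]; [0, -1, 0, 0, 0]; [0, 0, 0, 4, 0]; [0, 0, 0, 0, 4]] (rows listed top to bottom)

image of 1: 0
image of cos x: -sin x
image of sin x: cos x
image of cos 2x: 4cos 2x
image of sin 2x: 4sin 2x
each image's coordinates form column j of the matrix


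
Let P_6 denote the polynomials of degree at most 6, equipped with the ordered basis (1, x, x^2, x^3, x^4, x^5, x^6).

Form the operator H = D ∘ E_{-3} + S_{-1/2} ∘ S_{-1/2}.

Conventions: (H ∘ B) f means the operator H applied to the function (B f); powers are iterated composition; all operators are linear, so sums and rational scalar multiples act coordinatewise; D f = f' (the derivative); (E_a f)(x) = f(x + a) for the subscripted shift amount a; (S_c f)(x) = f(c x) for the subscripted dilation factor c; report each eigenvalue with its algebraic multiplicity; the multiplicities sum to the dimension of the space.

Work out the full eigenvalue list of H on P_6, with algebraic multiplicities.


λ = 1/4096 (multiplicity 1), λ = 1/1024 (multiplicity 1), λ = 1/256 (multiplicity 1), λ = 1/64 (multiplicity 1), λ = 1/16 (multiplicity 1), λ = 1/4 (multiplicity 1), λ = 1 (multiplicity 1)

image of 1: 1
image of x: (1/4)x + 1
image of x^2: (1/16)x^2 + 2x - 6
image of x^3: (1/64)x^3 + 3x^2 - 18x + 27
image of x^4: (1/256)x^4 + 4x^3 - 36x^2 + 108x - 108
image of x^5: (1/1024)x^5 + 5x^4 - 60x^3 + 270x^2 - 540x + 405
image of x^6: (1/4096)x^6 + 6x^5 - 90x^4 + 540x^3 - 1620x^2 + 2430x - 1458
the matrix is upper triangular; its diagonal is (1, 1/4, 1/16, 1/64, 1/256, 1/1024, 1/4096)
for a triangular matrix the eigenvalues are the diagonal entries, with algebraic multiplicity their repetition count


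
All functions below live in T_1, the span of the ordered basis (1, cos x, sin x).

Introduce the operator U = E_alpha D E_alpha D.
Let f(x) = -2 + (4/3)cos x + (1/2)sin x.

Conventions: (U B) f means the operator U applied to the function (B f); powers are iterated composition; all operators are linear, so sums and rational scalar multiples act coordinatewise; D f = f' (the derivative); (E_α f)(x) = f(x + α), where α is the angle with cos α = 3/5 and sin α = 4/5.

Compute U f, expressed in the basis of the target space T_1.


g(x) = -(8/75)cos x + (71/50)sin x

D f = (1/2)cos x - (4/3)sin x
E_alpha D f = -(23/30)cos x - (6/5)sin x
D E_alpha D f = -(6/5)cos x + (23/30)sin x
E_alpha (D E_alpha) D f = -(8/75)cos x + (71/50)sin x


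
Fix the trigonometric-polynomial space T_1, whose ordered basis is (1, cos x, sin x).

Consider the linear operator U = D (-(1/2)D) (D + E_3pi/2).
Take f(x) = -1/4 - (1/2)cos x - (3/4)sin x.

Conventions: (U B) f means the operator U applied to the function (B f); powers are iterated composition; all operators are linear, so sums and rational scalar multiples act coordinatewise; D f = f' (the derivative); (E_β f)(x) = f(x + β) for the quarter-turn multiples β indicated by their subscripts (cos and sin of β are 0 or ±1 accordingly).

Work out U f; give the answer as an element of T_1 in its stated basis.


D f = -(3/4)cos x + (1/2)sin x
E_3pi/2 f = -1/4 + (3/4)cos x - (1/2)sin x
(D + E_3pi/2) f = -1/4
D (D + E_3pi/2) f = 0
(-(1/2)D) (D + E_3pi/2) f = 0
D (-(1/2)D) (D + E_3pi/2) f = 0

the result is g(x) = 0


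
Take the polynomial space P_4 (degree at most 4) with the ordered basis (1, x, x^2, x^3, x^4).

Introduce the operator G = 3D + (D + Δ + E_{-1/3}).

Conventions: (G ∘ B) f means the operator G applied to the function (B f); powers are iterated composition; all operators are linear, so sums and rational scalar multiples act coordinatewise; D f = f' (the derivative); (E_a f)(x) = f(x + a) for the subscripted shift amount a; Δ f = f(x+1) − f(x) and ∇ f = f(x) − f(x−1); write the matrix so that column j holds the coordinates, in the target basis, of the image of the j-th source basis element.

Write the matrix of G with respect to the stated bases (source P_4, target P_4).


the matrix is [[1, 14/3, 10/9, 26/27, 82/81]; [0, 1, 28/3, 10/3, 104/27]; [0, 0, 1, 14, 20/3]; [0, 0, 0, 1, 56/3]; [0, 0, 0, 0, 1]] (rows listed top to bottom)

image of 1: 1
image of x: x + 14/3
image of x^2: x^2 + (28/3)x + 10/9
image of x^3: x^3 + 14x^2 + (10/3)x + 26/27
image of x^4: x^4 + (56/3)x^3 + (20/3)x^2 + (104/27)x + 82/81
each image's coordinates form column j of the matrix


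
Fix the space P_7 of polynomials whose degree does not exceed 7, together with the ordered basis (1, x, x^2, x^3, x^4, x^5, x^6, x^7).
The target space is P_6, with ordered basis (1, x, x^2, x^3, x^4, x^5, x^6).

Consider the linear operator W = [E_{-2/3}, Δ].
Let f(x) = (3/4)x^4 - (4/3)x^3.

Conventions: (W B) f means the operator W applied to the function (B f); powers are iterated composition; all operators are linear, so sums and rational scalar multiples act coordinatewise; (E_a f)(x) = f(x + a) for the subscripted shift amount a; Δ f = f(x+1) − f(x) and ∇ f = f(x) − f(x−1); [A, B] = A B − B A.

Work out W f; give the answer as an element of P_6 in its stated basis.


g(x) = 0

Δ f = 3x^3 + (1/2)x^2 - x - 7/12
E_{-2/3} Δ f = 3x^3 - (11/2)x^2 + (7/3)x - 7/12
E_{-2/3} f = (3/4)x^4 - (10/3)x^3 + (14/3)x^2 - (8/3)x + 44/81
Δ E_{-2/3} f = 3x^3 - (11/2)x^2 + (7/3)x - 7/12
[E_{-2/3}, Δ] f = 0


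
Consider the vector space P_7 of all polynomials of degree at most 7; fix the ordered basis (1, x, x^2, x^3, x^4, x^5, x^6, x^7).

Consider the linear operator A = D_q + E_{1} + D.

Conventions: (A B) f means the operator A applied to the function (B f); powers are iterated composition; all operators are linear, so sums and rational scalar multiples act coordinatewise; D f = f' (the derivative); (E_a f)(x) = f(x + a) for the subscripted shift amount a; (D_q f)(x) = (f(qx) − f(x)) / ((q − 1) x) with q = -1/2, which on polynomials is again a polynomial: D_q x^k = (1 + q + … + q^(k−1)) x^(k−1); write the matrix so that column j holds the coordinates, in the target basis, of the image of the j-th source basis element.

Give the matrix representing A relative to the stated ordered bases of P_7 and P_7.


the matrix is [[1, 3, 1, 1, 1, 1, 1, 1]; [0, 1, 9/2, 3, 4, 5, 6, 7]; [0, 0, 1, 27/4, 6, 10, 15, 21]; [0, 0, 0, 1, 69/8, 10, 20, 35]; [0, 0, 0, 0, 1, 171/16, 15, 35]; [0, 0, 0, 0, 0, 1, 405/32, 21]; [0, 0, 0, 0, 0, 0, 1, 939/64]; [0, 0, 0, 0, 0, 0, 0, 1]] (rows listed top to bottom)

image of 1: 1
image of x: x + 3
image of x^2: x^2 + (9/2)x + 1
image of x^3: x^3 + (27/4)x^2 + 3x + 1
image of x^4: x^4 + (69/8)x^3 + 6x^2 + 4x + 1
image of x^5: x^5 + (171/16)x^4 + 10x^3 + 10x^2 + 5x + 1
image of x^6: x^6 + (405/32)x^5 + 15x^4 + 20x^3 + 15x^2 + 6x + 1
image of x^7: x^7 + (939/64)x^6 + 21x^5 + 35x^4 + 35x^3 + 21x^2 + 7x + 1
each image's coordinates form column j of the matrix


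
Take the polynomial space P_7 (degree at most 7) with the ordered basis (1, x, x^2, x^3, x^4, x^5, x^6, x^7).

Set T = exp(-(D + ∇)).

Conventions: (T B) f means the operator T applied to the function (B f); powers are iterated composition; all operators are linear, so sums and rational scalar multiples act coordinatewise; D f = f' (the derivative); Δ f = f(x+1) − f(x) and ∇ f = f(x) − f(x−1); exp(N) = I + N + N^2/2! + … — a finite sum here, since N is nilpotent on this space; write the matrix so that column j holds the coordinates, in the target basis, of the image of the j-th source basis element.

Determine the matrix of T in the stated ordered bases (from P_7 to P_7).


the matrix is [[1, -2, 5, -15, 52, -203, 877, -4140]; [0, 1, -4, 15, -60, 260, -1218, 6139]; [0, 0, 1, -6, 30, -150, 780, -4263]; [0, 0, 0, 1, -8, 50, -300, 1820]; [0, 0, 0, 0, 1, -10, 75, -525]; [0, 0, 0, 0, 0, 1, -12, 105]; [0, 0, 0, 0, 0, 0, 1, -14]; [0, 0, 0, 0, 0, 0, 0, 1]] (rows listed top to bottom)

image of 1: 1
image of x: x - 2
image of x^2: x^2 - 4x + 5
image of x^3: x^3 - 6x^2 + 15x - 15
image of x^4: x^4 - 8x^3 + 30x^2 - 60x + 52
image of x^5: x^5 - 10x^4 + 50x^3 - 150x^2 + 260x - 203
image of x^6: x^6 - 12x^5 + 75x^4 - 300x^3 + 780x^2 - 1218x + 877
image of x^7: x^7 - 14x^6 + 105x^5 - 525x^4 + 1820x^3 - 4263x^2 + 6139x - 4140
each image's coordinates form column j of the matrix


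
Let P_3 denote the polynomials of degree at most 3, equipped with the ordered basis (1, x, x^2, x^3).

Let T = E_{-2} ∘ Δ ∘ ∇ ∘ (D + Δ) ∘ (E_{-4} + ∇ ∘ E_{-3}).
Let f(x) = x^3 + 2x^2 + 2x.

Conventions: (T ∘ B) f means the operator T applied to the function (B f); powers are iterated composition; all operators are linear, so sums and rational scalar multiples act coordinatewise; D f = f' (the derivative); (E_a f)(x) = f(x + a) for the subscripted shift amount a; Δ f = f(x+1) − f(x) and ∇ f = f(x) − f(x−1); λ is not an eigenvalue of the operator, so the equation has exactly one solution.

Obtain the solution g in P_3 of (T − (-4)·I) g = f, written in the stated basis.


g(x) = (1/4)x^3 + (1/2)x^2 + (1/2)x - 3/4

write g with unknown coordinates in the stated basis and equate coefficients in (T − (-4)·I) g = f
solving from the highest basis element down gives g = (1/4)x^3 + (1/2)x^2 + (1/2)x - 3/4
check: T g = 3
so T g − (-4)·g = x^3 + 2x^2 + 2x = f ✓


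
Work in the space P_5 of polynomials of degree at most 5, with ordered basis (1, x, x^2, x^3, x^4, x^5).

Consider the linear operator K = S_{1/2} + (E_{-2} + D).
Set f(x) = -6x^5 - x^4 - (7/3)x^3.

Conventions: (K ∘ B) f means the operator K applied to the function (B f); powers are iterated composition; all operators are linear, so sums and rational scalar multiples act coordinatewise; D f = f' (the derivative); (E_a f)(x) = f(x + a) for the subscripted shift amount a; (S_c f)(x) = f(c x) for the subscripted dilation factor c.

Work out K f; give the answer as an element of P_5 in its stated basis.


the result is g(x) = -(99/16)x^5 + (463/16)x^4 - (1909/8)x^3 + 463x^2 - 476x + 584/3

S_{1/2} f = -(3/16)x^5 - (1/16)x^4 - (7/24)x^3
E_{-2} f = -6x^5 + 59x^4 - (703/3)x^3 + 470x^2 - 476x + 584/3
D f = -30x^4 - 4x^3 - 7x^2
(E_{-2} + D) f = -6x^5 + 29x^4 - (715/3)x^3 + 463x^2 - 476x + 584/3
(S_{1/2} + (E_{-2} + D)) f = -(99/16)x^5 + (463/16)x^4 - (1909/8)x^3 + 463x^2 - 476x + 584/3


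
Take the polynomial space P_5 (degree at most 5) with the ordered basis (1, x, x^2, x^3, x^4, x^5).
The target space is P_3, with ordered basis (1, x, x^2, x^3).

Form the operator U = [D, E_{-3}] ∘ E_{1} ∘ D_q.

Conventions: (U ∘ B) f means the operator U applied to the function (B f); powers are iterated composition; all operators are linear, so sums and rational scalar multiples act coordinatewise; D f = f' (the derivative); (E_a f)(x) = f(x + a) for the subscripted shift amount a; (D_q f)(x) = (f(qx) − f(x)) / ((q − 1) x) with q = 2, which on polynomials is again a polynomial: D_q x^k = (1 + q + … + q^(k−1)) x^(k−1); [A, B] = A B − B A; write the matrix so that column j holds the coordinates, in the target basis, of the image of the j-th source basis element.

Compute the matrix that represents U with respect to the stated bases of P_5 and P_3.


the matrix is [[0, 0, 0, 0, 0, 0]; [0, 0, 0, 0, 0, 0]; [0, 0, 0, 0, 0, 0]; [0, 0, 0, 0, 0, 0]] (rows listed top to bottom)

image of 1: 0
image of x: 0
image of x^2: 0
image of x^3: 0
image of x^4: 0
image of x^5: 0
each image's coordinates form column j of the matrix


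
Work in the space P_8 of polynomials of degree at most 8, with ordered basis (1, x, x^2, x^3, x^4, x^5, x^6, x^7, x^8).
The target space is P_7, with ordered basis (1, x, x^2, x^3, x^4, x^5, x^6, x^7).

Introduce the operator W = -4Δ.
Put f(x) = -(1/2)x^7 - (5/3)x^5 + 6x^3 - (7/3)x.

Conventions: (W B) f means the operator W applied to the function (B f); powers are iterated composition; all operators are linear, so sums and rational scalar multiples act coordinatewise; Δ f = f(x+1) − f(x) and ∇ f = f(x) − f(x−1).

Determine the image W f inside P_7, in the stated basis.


Δ f = -(7/2)x^6 - (21/2)x^5 - (155/6)x^4 - (205/6)x^3 - (55/6)x^2 + (37/6)x + 3/2
(-4Δ) f = 14x^6 + 42x^5 + (310/3)x^4 + (410/3)x^3 + (110/3)x^2 - (74/3)x - 6

the image equals g(x) = 14x^6 + 42x^5 + (310/3)x^4 + (410/3)x^3 + (110/3)x^2 - (74/3)x - 6


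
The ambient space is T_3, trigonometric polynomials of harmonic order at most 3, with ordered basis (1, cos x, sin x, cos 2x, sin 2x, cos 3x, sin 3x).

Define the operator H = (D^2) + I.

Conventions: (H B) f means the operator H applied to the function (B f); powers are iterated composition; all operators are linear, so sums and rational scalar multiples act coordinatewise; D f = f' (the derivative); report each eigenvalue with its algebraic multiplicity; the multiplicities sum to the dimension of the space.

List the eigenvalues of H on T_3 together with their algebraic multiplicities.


λ = -8 (multiplicity 2), λ = -3 (multiplicity 2), λ = 0 (multiplicity 2), λ = 1 (multiplicity 1)

image of 1: 1
image of cos x: 0
image of sin x: 0
image of cos 2x: -3cos 2x
image of sin 2x: -3sin 2x
image of cos 3x: -8cos 3x
image of sin 3x: -8sin 3x
the matrix is diagonal; its diagonal is (1, 0, 0, -3, -3, -8, -8)
for a triangular matrix the eigenvalues are the diagonal entries, with algebraic multiplicity their repetition count


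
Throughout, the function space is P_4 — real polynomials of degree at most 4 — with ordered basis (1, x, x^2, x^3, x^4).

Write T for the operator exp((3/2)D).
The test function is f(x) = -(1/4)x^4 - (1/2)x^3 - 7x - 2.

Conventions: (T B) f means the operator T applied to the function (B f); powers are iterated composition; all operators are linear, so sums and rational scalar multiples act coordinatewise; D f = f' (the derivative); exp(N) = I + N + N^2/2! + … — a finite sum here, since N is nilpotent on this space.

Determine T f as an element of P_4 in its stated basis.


the image equals g(x) = -(1/4)x^4 - 2x^3 - (45/8)x^2 - (55/4)x - 989/64

order-1 term: -(3/2)x^3 - (9/4)x^2 - 21/2
order-2 term: -(27/8)x^2 - (27/8)x
order-3 term: -(27/8)x - 27/16
order-4 term: -81/64
the series for exp((3/2)D) f terminates at order 4
exp((3/2)D) f = -(1/4)x^4 - 2x^3 - (45/8)x^2 - (55/4)x - 989/64


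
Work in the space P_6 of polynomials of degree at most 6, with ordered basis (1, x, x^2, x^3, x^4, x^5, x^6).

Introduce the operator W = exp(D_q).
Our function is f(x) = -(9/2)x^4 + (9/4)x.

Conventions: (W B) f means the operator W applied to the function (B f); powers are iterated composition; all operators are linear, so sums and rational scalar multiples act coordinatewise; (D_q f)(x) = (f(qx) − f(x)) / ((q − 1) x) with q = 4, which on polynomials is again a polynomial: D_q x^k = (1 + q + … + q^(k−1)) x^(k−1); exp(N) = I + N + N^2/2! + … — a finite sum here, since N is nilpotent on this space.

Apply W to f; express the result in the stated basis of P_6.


order-1 term: -(765/2)x^3 + 9/4
order-2 term: -(16065/4)x^2
order-3 term: -(26775/4)x
order-4 term: -26775/16
the series for exp(D_q) f terminates at order 4
exp(D_q) f = -(9/2)x^4 - (765/2)x^3 - (16065/4)x^2 - (13383/2)x - 26739/16

the image equals g(x) = -(9/2)x^4 - (765/2)x^3 - (16065/4)x^2 - (13383/2)x - 26739/16


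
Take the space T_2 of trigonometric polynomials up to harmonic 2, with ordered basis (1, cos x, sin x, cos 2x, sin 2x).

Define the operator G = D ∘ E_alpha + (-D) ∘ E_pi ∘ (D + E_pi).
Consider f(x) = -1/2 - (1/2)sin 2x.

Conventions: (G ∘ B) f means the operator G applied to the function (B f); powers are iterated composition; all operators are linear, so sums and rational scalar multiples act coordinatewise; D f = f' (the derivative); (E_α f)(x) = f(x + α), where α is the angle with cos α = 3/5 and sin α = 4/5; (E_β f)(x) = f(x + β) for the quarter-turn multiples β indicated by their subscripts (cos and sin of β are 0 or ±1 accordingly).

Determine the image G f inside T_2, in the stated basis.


E_alpha f = -1/2 - (12/25)cos 2x + (7/50)sin 2x
D E_alpha f = (7/25)cos 2x + (24/25)sin 2x
D f = -cos 2x
E_pi f = -1/2 - (1/2)sin 2x
(D + E_pi) f = -1/2 - cos 2x - (1/2)sin 2x
E_pi (D + E_pi) f = -1/2 - cos 2x - (1/2)sin 2x
D E_pi (D + E_pi) f = -cos 2x + 2sin 2x
(-D) E_pi (D + E_pi) f = cos 2x - 2sin 2x
(D ∘ E_alpha + (-D) ∘ E_pi ∘ (D + E_pi)) f = (32/25)cos 2x - (26/25)sin 2x

g(x) = (32/25)cos 2x - (26/25)sin 2x


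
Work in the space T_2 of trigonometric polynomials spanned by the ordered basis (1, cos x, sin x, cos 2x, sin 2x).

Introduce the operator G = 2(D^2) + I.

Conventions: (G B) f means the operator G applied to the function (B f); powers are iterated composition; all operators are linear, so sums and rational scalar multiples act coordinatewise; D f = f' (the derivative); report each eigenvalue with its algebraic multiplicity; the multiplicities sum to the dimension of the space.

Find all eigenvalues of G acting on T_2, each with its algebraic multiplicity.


image of 1: 1
image of cos x: -cos x
image of sin x: -sin x
image of cos 2x: -7cos 2x
image of sin 2x: -7sin 2x
the matrix is diagonal; its diagonal is (1, -1, -1, -7, -7)
for a triangular matrix the eigenvalues are the diagonal entries, with algebraic multiplicity their repetition count

λ = -7 (multiplicity 2), λ = -1 (multiplicity 2), λ = 1 (multiplicity 1)


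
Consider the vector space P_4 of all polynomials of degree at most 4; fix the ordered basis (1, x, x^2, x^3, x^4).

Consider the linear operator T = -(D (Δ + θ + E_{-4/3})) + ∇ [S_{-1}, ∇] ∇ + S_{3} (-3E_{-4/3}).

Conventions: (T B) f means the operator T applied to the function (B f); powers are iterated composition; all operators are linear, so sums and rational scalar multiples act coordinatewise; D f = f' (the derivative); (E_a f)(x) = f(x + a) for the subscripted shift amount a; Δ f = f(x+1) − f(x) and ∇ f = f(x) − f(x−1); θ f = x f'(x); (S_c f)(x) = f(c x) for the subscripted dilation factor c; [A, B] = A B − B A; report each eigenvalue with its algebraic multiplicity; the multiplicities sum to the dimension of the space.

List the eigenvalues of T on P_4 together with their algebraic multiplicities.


λ = -243 (multiplicity 1), λ = -81 (multiplicity 1), λ = -27 (multiplicity 1), λ = -9 (multiplicity 1), λ = -3 (multiplicity 1)

image of 1: -3
image of x: -9x + 2
image of x^2: -27x^2 + 18x - 14/3
image of x^3: -81x^3 + 96x^2 - 46x - 119/9
image of x^4: -243x^4 + 412x^3 - 284x^2 + 100x - 4
the matrix is upper triangular; its diagonal is (-3, -9, -27, -81, -243)
for a triangular matrix the eigenvalues are the diagonal entries, with algebraic multiplicity their repetition count


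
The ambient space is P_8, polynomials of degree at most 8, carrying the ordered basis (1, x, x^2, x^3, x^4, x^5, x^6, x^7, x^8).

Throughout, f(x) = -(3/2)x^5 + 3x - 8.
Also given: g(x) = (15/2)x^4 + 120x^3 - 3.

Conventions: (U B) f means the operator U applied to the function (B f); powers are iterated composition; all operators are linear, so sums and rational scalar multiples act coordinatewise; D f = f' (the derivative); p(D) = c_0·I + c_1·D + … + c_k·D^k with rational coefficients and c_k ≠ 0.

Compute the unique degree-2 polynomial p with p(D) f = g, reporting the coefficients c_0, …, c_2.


p(D) = -D − 4·D^2, i.e. c_0 = 0, c_1 = -1, c_2 = -4

D^0 f = -(3/2)x^5 + 3x - 8
D^1 f = -(15/2)x^4 + 3
D^2 f = -30x^3
matching coefficients of g against c_0 f + c_1 Df + … from the top degree down determines the c_i
solution: c_0 = 0, c_1 = -1, c_2 = -4


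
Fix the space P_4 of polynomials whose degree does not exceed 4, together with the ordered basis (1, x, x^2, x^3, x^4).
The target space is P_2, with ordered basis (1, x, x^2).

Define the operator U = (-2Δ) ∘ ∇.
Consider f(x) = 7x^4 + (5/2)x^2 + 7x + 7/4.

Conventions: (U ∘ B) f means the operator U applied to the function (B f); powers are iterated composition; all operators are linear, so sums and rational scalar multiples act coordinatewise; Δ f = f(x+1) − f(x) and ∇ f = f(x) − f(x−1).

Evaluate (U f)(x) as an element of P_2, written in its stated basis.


∇ f = 28x^3 - 42x^2 + 33x - 5/2
Δ ∇ f = 84x^2 + 19
(-2Δ) ∇ f = -168x^2 - 38

g(x) = -168x^2 - 38


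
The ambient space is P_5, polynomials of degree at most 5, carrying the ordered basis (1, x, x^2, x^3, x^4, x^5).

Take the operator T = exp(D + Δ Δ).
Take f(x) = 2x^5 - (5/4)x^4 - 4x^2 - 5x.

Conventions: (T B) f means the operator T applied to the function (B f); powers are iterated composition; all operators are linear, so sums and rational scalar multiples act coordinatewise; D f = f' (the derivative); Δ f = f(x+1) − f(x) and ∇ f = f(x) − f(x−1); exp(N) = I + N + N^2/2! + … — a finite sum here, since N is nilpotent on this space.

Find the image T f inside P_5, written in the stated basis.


order-1 term: 10x^4 + 35x^3 + 105x^2 + 102x + 59/2
order-2 term: 20x^3 + (225/2)x^2 + 330x + 331
order-3 term: 20x^2 + 115x + 225
order-4 term: 10x + 155/4
order-5 term: 2
the series for exp(D + Δ Δ) f terminates at order 5
exp(D + Δ Δ) f = 2x^5 + (35/4)x^4 + 55x^3 + (467/2)x^2 + 552x + 2505/4

the result is g(x) = 2x^5 + (35/4)x^4 + 55x^3 + (467/2)x^2 + 552x + 2505/4


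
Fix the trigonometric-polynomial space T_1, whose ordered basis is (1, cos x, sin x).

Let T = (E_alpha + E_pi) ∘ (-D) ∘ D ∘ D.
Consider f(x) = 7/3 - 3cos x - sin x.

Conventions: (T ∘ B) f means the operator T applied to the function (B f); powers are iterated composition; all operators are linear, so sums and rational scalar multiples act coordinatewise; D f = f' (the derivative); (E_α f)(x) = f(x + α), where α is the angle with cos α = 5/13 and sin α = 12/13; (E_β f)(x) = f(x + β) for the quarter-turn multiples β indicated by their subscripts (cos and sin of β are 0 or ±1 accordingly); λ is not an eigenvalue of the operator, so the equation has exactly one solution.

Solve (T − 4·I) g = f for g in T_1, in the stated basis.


write g with unknown coordinates in the stated basis and equate coefficients in (T − 4·I) g = f
solving from the highest basis element down gives g = -7/12 + (23/40)cos x + (11/40)sin x
check: T g = -(7/10)cos x + (1/10)sin x
so T g − 4·g = 7/3 - 3cos x - sin x = f ✓

the result is g(x) = -7/12 + (23/40)cos x + (11/40)sin x


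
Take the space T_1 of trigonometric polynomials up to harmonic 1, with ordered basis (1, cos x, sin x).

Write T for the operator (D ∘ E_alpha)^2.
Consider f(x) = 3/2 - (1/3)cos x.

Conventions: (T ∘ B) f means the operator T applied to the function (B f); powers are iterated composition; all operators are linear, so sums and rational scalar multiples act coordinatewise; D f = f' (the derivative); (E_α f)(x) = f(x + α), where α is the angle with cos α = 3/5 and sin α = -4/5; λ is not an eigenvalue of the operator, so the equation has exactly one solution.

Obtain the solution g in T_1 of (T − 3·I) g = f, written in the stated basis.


write g with unknown coordinates in the stated basis and equate coefficients in (T − 3·I) g = f
solving from the highest basis element down gives g = -1/2 + (17/156)cos x - (1/26)sin x
check: T g = -(1/156)cos x - (3/26)sin x
so T g − 3·g = 3/2 - (1/3)cos x = f ✓

the result is g(x) = -1/2 + (17/156)cos x - (1/26)sin x


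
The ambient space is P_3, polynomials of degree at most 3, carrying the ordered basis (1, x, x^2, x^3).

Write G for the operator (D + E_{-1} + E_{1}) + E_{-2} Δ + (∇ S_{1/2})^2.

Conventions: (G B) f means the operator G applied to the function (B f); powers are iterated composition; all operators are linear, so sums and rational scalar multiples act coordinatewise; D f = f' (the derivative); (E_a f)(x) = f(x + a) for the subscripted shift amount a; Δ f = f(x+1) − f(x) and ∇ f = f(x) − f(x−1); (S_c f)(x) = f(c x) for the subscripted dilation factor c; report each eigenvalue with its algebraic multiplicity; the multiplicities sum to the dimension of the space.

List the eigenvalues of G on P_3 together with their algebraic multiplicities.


image of 1: 2
image of x: 2x + 2
image of x^2: 2x^2 + 4x - 3/4
image of x^3: 2x^3 + 6x^2 - (45/16)x + 215/32
the matrix is upper triangular; its diagonal is (2, 2, 2, 2)
for a triangular matrix the eigenvalues are the diagonal entries, with algebraic multiplicity their repetition count

λ = 2 (multiplicity 4)


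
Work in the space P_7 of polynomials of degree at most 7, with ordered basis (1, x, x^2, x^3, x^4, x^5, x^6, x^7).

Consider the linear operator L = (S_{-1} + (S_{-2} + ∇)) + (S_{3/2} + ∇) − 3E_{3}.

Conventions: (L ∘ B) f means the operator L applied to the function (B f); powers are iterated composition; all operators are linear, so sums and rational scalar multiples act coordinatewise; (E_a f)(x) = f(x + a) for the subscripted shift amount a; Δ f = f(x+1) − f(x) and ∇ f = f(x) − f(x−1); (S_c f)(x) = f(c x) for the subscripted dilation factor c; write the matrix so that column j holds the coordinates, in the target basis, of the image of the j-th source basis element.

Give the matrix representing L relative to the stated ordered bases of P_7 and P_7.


image of 1: 0
image of x: -(9/2)x - 7
image of x^2: (17/4)x^2 - 14x - 29
image of x^3: -(69/8)x^3 - 21x^2 - 87x - 79
image of x^4: (305/16)x^4 - 28x^3 - 174x^2 - 316x - 245
image of x^5: -(909/32)x^5 - 35x^4 - 290x^3 - 790x^2 - 1225x - 727
image of x^6: (4697/64)x^6 - 42x^5 - 435x^4 - 1580x^3 - 3675x^2 - 4362x - 2189
image of x^7: -(14709/128)x^7 - 49x^6 - 609x^5 - 2765x^4 - 8575x^3 - 15267x^2 - 15323x - 6559
each image's coordinates form column j of the matrix

the matrix is [[0, -7, -29, -79, -245, -727, -2189, -6559]; [0, -9/2, -14, -87, -316, -1225, -4362, -15323]; [0, 0, 17/4, -21, -174, -790, -3675, -15267]; [0, 0, 0, -69/8, -28, -290, -1580, -8575]; [0, 0, 0, 0, 305/16, -35, -435, -2765]; [0, 0, 0, 0, 0, -909/32, -42, -609]; [0, 0, 0, 0, 0, 0, 4697/64, -49]; [0, 0, 0, 0, 0, 0, 0, -14709/128]] (rows listed top to bottom)
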